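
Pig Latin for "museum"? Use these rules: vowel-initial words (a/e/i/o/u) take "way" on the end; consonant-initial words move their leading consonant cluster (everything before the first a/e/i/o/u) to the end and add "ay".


Word: "museum"
Starts with consonant(s) → move to end, add 'ay'
Consonant cluster: "m"
Pig Latin = "useummay"


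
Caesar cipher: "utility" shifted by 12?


Word: "utility"
Shift: 12
Each letter → (letter + shift) mod 26:
  'u' (20) + 12 = 6 → 'g'
  't' (19) + 12 = 5 → 'f'
  'i' (8) + 12 = 20 → 'u'
  'l' (11) + 12 = 23 → 'x'
  'i' (8) + 12 = 20 → 'u'
  't' (19) + 12 = 5 → 'f'
  'y' (24) + 12 = 10 → 'k'
Result = "gfuxufk"


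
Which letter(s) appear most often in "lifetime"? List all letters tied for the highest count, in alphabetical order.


Word: "lifetime"
Letter counts:
  'e': 2
  'f': 1
  'i': 2
  'l': 1
  'm': 1
  't': 1
Maximum count = 2
Most frequent = 'e', 'i' (2 times each)


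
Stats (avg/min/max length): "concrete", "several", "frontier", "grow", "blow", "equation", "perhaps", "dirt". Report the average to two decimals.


Lengths: "concrete"=8, "several"=7, "frontier"=8, "grow"=4, "blow"=4, "equation"=8, "perhaps"=7, "dirt"=4
Sum = 50, Count = 8
Average = 50/8 = 6.25
= avg=6.25, min=4, max=8


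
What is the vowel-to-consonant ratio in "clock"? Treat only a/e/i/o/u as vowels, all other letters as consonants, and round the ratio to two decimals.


Word: "clock"
Vowels (a,e,i,o,u): 1
Consonants: 4
Ratio = 1/4
= 0.25


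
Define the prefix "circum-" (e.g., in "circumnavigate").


Prefix: circum-
Example: circumnavigate = circum- + navigate
Meaning = around


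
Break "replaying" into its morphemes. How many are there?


Word: "replaying"
Morphemes: re- + play + -ing
Each morpheme carries meaning
= 3 morphemes


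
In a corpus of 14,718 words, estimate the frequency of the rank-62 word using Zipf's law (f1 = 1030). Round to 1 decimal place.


Zipf's law: f(r) = f(1) / r
f(1) = 1030
f(62) = 1030 / 62
= 16.6 occurrences


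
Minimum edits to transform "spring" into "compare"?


Word 1: "spring" (length 6)
Word 2: "compare" (length 7)
One optimal edit sequence (insert/delete/substitute each cost 1):
  1. insert 'c'  (+1)
  2. substitute 's' -> 'o'  (+1)
  3. substitute 'p' -> 'm'  (+1)
  4. substitute 'r' -> 'p'  (+1)
  5. substitute 'i' -> 'a'  (+1)
  6. substitute 'n' -> 'r'  (+1)
  7. substitute 'g' -> 'e'  (+1)
Total edit operations: 7
Edit distance = 7


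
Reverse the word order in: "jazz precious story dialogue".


Original: "jazz precious story dialogue"
Words (1..n): jazz | precious | story | dialogue
Reversed (n..1): dialogue | story | precious | jazz
Result = "dialogue story precious jazz"


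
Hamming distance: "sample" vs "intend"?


Comparing character by character (same length = 6):
  Pos 0: 's' vs 'i' !=
  Pos 1: 'a' vs 'n' !=
  Pos 2: 'm' vs 't' !=
  Pos 3: 'p' vs 'e' !=
  Pos 4: 'l' vs 'n' !=
  Pos 5: 'e' vs 'd' !=
Hamming distance = 6


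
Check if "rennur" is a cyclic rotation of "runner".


Word: "runner", Candidate: "rennur"
Method: check if candidate is substring of word+word
"runnerrunner" contains "rennur"? No
Is rotation = No


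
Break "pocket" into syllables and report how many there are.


Word: "pocket"
Syllable breakdown: pock / et
Counting: 2 parts
= 2 syllables


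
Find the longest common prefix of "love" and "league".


Word 1: "love"
Word 2: "league"
Comparing from start:
  Pos 0: 'l' == 'l'
  Pos 1: 'o' != 'e' (stop)
LCP = "l" (length 1)


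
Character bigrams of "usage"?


Word: "usage" (length 5)
Number of bigrams = 5 - 2 + 1 = 4
  Position 0: "us"
  Position 1: "sa"
  Position 2: "ag"
  Position 3: "ge"
Bigrams = "us", "sa", "ag", "ge"


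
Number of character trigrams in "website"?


Word: "website" (length 7)
Number of 3-grams = length - 3 + 1 = 7 - 3 + 1
= 5


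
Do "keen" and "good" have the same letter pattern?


Pattern of "keen": [0, 1, 1, 2]
Pattern of "good": [0, 1, 1, 2]
Patterns match
Same pattern = Yes


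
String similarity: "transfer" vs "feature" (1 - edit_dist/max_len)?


Word 1: "transfer" (length 8)
Word 2: "feature" (length 7)
One optimal edit sequence:
  1. substitute 't' -> 'f'  (+1)
  2. substitute 'r' -> 'e'  (+1)
  3. keep 'a'
  4. substitute 'n' -> 't'  (+1)
  5. substitute 's' -> 'u'  (+1)
  6. substitute 'f' -> 'r'  (+1)
  7. keep 'e'
  8. delete 'r'  (+1)
Edit distance = 6
Max length = max(8, 7) = 8
Similarity = 1 - 6/8
= 0.2500


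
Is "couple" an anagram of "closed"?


Word 1: "closed" → sorted: cdelos
Word 2: "couple" → sorted: celopu
Same letters? cdelos != celopu
Anagram = No


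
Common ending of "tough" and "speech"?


Word 1: "tough"
Word 2: "speech"
Comparing from end:
  Pos -1: 'h' == 'h'
  Pos -2: 'g' != 'c' (stop)
LCS = "h" (length 1)


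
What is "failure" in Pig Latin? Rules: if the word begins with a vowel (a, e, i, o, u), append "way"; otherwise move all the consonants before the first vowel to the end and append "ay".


Word: "failure"
Starts with consonant(s) → move to end, add 'ay'
Consonant cluster: "f"
Pig Latin = "ailurefay"


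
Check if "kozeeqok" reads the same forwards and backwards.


Word: "kozeeqok"
Reversed: "koqeezok"
Forward == Backward? kozeeqok != koqeezok
Palindrome = No


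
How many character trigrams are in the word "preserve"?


Word: "preserve" (length 8)
Number of 3-grams = length - 3 + 1 = 8 - 3 + 1
= 6


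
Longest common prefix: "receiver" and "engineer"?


Word 1: "receiver"
Word 2: "engineer"
Comparing from start:
  Pos 0: 'r' != 'e' (stop)
LCP = "" (length 0)


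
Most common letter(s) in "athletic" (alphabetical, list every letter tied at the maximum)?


Word: "athletic"
Letter counts:
  'a': 1
  'c': 1
  'e': 1
  'h': 1
  'i': 1
  'l': 1
  't': 2
Maximum count = 2
Most frequent = 't' (2 times each)


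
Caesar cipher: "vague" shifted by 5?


Word: "vague"
Shift: 5
Each letter → (letter + shift) mod 26:
  'v' (21) + 5 = 0 → 'a'
  'a' (0) + 5 = 5 → 'f'
  'g' (6) + 5 = 11 → 'l'
  'u' (20) + 5 = 25 → 'z'
  'e' (4) + 5 = 9 → 'j'
Result = "aflzj"


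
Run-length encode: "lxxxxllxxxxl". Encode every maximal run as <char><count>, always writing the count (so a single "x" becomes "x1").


String: "lxxxxllxxxxl"
Scanning for consecutive runs:
  'l' x 1
  'x' x 4
  'l' x 2
  'x' x 4
  'l' x 1
RLE = "l1x4l2x4l1"


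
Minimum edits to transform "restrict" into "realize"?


Word 1: "restrict" (length 8)
Word 2: "realize" (length 7)
One optimal edit sequence (insert/delete/substitute each cost 1):
  1. keep 'r'
  2. keep 'e'
  3. delete 's'  (+1)
  4. substitute 't' -> 'a'  (+1)
  5. substitute 'r' -> 'l'  (+1)
  6. keep 'i'
  7. substitute 'c' -> 'z'  (+1)
  8. substitute 't' -> 'e'  (+1)
Total edit operations: 5
Edit distance = 5


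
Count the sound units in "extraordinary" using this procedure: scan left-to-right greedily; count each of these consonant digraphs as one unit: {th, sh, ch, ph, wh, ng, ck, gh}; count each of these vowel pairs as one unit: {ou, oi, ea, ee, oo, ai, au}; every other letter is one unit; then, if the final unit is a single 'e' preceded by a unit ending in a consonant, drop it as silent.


Word: "extraordinary" (13 letters)
Left-to-right scan:
  [1] 'e' (letter)
  [2] 'x' (letter)
  [3] 't' (letter)
  [4] 'r' (letter)
  [5] 'a' (letter)
  [6] 'o' (letter)
  [7] 'r' (letter)
  [8] 'd' (letter)
  [9] 'i' (letter)
  [10] 'n' (letter)
  [11] 'a' (letter)
  [12] 'r' (letter)
  [13] 'y' (letter)
Units from scan: 13
Sound units = 13 units


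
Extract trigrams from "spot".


Word: "spot" (length 4)
Number of trigrams = 4 - 3 + 1 = 2
  Position 0: "spo"
  Position 1: "pot"
Trigrams = "spo", "pot"


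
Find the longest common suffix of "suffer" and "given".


Word 1: "suffer"
Word 2: "given"
Comparing from end:
  Pos -1: 'r' != 'n' (stop)
LCS = "" (length 0)


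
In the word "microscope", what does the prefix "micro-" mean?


Prefix: micro-
Example: microscope = micro- + scope
Meaning = small


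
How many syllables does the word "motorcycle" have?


Word: "motorcycle"
Syllable breakdown: mo / tor / cy / cle
Counting: 4 parts
= 4 syllables


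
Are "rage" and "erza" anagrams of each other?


Word 1: "rage" → sorted: aegr
Word 2: "erza" → sorted: aerz
Same letters? aegr != aerz
Anagram = No


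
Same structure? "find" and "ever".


Pattern of "find": [0, 1, 2, 3]
Pattern of "ever": [0, 1, 0, 2]
Patterns do not match
Same pattern = No


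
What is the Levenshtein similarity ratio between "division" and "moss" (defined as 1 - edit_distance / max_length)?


Word 1: "division" (length 8)
Word 2: "moss" (length 4)
One optimal edit sequence:
  1. delete 'd'  (+1)
  2. delete 'i'  (+1)
  3. substitute 'v' -> 'm'  (+1)
  4. substitute 'i' -> 'o'  (+1)
  5. keep 's'
  6. delete 'i'  (+1)
  7. delete 'o'  (+1)
  8. substitute 'n' -> 's'  (+1)
Edit distance = 7
Max length = max(8, 4) = 8
Similarity = 1 - 7/8
= 0.1250


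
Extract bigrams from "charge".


Word: "charge" (length 6)
Number of bigrams = 6 - 2 + 1 = 5
  Position 0: "ch"
  Position 1: "ha"
  Position 2: "ar"
  Position 3: "rg"
  Position 4: "ge"
Bigrams = "ch", "ha", "ar", "rg", "ge"


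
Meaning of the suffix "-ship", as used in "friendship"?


Suffix: -ship
Example: friendship (friend + -ship)
Meaning = state / position


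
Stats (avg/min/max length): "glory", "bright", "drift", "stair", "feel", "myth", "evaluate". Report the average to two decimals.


Lengths: "glory"=5, "bright"=6, "drift"=5, "stair"=5, "feel"=4, "myth"=4, "evaluate"=8
Sum = 37, Count = 7
Average = 37/7 = 5.29
= avg=5.29, min=4, max=8


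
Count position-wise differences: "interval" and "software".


Comparing character by character (same length = 8):
  Pos 0: 'i' vs 's' !=
  Pos 1: 'n' vs 'o' !=
  Pos 2: 't' vs 'f' !=
  Pos 3: 'e' vs 't' !=
  Pos 4: 'r' vs 'w' !=
  Pos 5: 'v' vs 'a' !=
  Pos 6: 'a' vs 'r' !=
  Pos 7: 'l' vs 'e' !=
Hamming distance = 8


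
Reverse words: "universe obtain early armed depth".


Original: "universe obtain early armed depth"
Words (1..n): universe | obtain | early | armed | depth
Reversed (n..1): depth | armed | early | obtain | universe
Result = "depth armed early obtain universe"


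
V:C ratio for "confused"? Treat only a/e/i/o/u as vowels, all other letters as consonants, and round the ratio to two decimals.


Word: "confused"
Vowels (a,e,i,o,u): 3
Consonants: 5
Ratio = 3/5
= 0.60


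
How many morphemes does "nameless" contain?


Word: "nameless"
Morphemes: name | -less
Each morpheme carries meaning
= 2 morphemes


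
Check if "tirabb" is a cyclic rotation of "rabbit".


Word: "rabbit", Candidate: "tirabb"
Method: check if candidate is substring of word+word
"rabbitrabbit" contains "tirabb"? No
Is rotation = No


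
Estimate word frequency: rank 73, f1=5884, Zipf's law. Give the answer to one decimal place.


Zipf's law: f(r) = f(1) / r
f(1) = 5884
f(73) = 5884 / 73
= 80.6 occurrences


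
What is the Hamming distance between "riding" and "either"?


Comparing character by character (same length = 6):
  Pos 0: 'r' vs 'e' !=
  Pos 1: 'i' vs 'i' =
  Pos 2: 'd' vs 't' !=
  Pos 3: 'i' vs 'h' !=
  Pos 4: 'n' vs 'e' !=
  Pos 5: 'g' vs 'r' !=
Hamming distance = 5


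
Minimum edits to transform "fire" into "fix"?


Word 1: "fire" (length 4)
Word 2: "fix" (length 3)
One optimal edit sequence (insert/delete/substitute each cost 1):
  1. keep 'f'
  2. keep 'i'
  3. delete 'r'  (+1)
  4. substitute 'e' -> 'x'  (+1)
Total edit operations: 2
Edit distance = 2


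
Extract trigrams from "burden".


Word: "burden" (length 6)
Number of trigrams = 6 - 3 + 1 = 4
  Position 0: "bur"
  Position 1: "urd"
  Position 2: "rde"
  Position 3: "den"
Trigrams = "bur", "urd", "rde", "den"


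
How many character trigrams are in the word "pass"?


Word: "pass" (length 4)
Number of 3-grams = length - 3 + 1 = 4 - 3 + 1
= 2


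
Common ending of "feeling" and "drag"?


Word 1: "feeling"
Word 2: "drag"
Comparing from end:
  Pos -1: 'g' == 'g'
  Pos -2: 'n' != 'a' (stop)
LCS = "g" (length 1)


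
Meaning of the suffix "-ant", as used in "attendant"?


Suffix: -ant
As in: attendant -> attend + -ant
Meaning = one who / that which


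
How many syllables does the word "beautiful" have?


Word: "beautiful"
Syllable breakdown: beau | ti | ful
Counting: 3 parts
= 3 syllables


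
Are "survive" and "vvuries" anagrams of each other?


Word 1: "survive" → sorted: eirsuvv
Word 2: "vvuries" → sorted: eirsuvv
Same letters? eirsuvv == eirsuvv
Anagram = Yes


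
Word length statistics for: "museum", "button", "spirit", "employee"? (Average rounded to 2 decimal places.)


Lengths: "museum"=6, "button"=6, "spirit"=6, "employee"=8
Sum = 26, Count = 4
Average = 26/4 = 6.50
= avg=6.50, min=6, max=8


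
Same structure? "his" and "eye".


Pattern of "his": [0, 1, 2]
Pattern of "eye": [0, 1, 0]
Patterns do not match
Same pattern = No


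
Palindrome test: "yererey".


Word: "yererey"
Reversed: "yererey"
Forward == Backward? yererey == yererey
Palindrome = Yes


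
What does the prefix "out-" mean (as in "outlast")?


Prefix: out-
As in: outlast -> out- + last
Meaning = surpass


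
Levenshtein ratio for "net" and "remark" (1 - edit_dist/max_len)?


Word 1: "net" (length 3)
Word 2: "remark" (length 6)
One optimal edit sequence:
  1. substitute 'n' -> 'r'  (+1)
  2. keep 'e'
  3. insert 'm'  (+1)
  4. insert 'a'  (+1)
  5. insert 'r'  (+1)
  6. substitute 't' -> 'k'  (+1)
Edit distance = 5
Max length = max(3, 6) = 6
Similarity = 1 - 5/6
= 0.1667


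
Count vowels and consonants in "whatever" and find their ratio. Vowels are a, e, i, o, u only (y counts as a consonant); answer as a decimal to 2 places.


Word: "whatever"
Vowels (a,e,i,o,u): 3
Consonants: 5
Ratio = 3/5
= 0.60


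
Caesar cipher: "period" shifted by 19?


Word: "period"
Shift: 19
Each letter → (letter + shift) mod 26:
  'p' (15) + 19 = 8 → 'i'
  'e' (4) + 19 = 23 → 'x'
  'r' (17) + 19 = 10 → 'k'
  'i' (8) + 19 = 1 → 'b'
  'o' (14) + 19 = 7 → 'h'
  'd' (3) + 19 = 22 → 'w'
Result = "ixkbhw"


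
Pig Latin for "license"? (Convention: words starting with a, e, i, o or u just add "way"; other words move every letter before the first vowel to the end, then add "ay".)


Word: "license"
Starts with consonant(s) → move to end, add 'ay'
Consonant cluster: "l"
Pig Latin = "icenselay"


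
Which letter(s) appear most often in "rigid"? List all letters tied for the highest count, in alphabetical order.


Word: "rigid"
Letter counts:
  'd': 1
  'g': 1
  'i': 2
  'r': 1
Maximum count = 2
Most frequent = 'i' (2 times each)


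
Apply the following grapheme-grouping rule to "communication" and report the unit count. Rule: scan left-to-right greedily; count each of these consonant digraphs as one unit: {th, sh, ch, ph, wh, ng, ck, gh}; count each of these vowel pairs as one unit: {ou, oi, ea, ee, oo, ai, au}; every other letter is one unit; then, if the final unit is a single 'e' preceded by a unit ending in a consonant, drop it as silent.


Word: "communication" (13 letters)
Left-to-right scan:
  [1] 'c' (letter)
  [2] 'o' (letter)
  [3] 'm' (letter)
  [4] 'm' (letter)
  [5] 'u' (letter)
  [6] 'n' (letter)
  [7] 'i' (letter)
  [8] 'c' (letter)
  [9] 'a' (letter)
  [10] 't' (letter)
  [11] 'i' (letter)
  [12] 'o' (letter)
  [13] 'n' (letter)
Units from scan: 13
Sound units = 13 units


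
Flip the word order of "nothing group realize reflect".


Original: "nothing group realize reflect"
Words (1..n): nothing | group | realize | reflect
Reversed (n..1): reflect | realize | group | nothing
Result = "reflect realize group nothing"


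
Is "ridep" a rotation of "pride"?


Word: "pride", Candidate: "ridep"
Method: check if candidate is substring of word+word
"pridepride" contains "ridep"? Yes
Is rotation = Yes


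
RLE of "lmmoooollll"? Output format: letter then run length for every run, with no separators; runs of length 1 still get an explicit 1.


String: "lmmoooollll"
Scanning for consecutive runs:
  'l' x 1
  'm' x 2
  'o' x 4
  'l' x 4
RLE = "l1m2o4l4"


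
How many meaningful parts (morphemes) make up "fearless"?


Word: "fearless"
Morphemes: fear + -less
Each morpheme carries meaning
= 2 morphemes


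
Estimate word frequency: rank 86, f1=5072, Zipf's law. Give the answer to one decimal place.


Zipf's law: f(r) = f(1) / r
f(1) = 5072
f(86) = 5072 / 86
= 59.0 occurrences


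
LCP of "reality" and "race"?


Word 1: "reality"
Word 2: "race"
Comparing from start:
  Pos 0: 'r' == 'r'
  Pos 1: 'e' != 'a' (stop)
LCP = "r" (length 1)


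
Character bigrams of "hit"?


Word: "hit" (length 3)
Number of bigrams = 3 - 2 + 1 = 2
  Position 0: "hi"
  Position 1: "it"
Bigrams = "hi", "it"


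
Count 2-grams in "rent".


Word: "rent" (length 4)
Number of 2-grams = length - 2 + 1 = 4 - 2 + 1
= 3


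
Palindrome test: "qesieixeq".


Word: "qesieixeq"
Reversed: "qexieiseq"
Forward == Backward? qesieixeq != qexieiseq
Palindrome = No


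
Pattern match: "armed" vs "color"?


Pattern of "armed": [0, 1, 2, 3, 4]
Pattern of "color": [0, 1, 2, 1, 3]
Patterns do not match
Same pattern = No


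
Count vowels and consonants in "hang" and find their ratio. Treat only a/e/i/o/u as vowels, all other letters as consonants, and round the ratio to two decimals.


Word: "hang"
Vowels (a,e,i,o,u): 1
Consonants: 3
Ratio = 1/3
= 0.33


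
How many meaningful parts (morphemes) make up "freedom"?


Word: "freedom"
Morphemes: free + -dom
Each morpheme carries meaning
= 2 morphemes


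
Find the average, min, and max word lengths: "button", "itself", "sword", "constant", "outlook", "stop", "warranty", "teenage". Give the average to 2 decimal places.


Lengths: "button"=6, "itself"=6, "sword"=5, "constant"=8, "outlook"=7, "stop"=4, "warranty"=8, "teenage"=7
Sum = 51, Count = 8
Average = 51/8 = 6.38
= avg=6.38, min=4, max=8


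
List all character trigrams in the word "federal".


Word: "federal" (length 7)
Number of trigrams = 7 - 3 + 1 = 5
  Position 0: "fed"
  Position 1: "ede"
  Position 2: "der"
  Position 3: "era"
  Position 4: "ral"
Trigrams = "fed", "ede", "der", "era", "ral"


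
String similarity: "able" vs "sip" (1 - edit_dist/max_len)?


Word 1: "able" (length 4)
Word 2: "sip" (length 3)
One optimal edit sequence:
  1. delete 'a'  (+1)
  2. substitute 'b' -> 's'  (+1)
  3. substitute 'l' -> 'i'  (+1)
  4. substitute 'e' -> 'p'  (+1)
Edit distance = 4
Max length = max(4, 3) = 4
Similarity = 1 - 4/4
= 0.0000


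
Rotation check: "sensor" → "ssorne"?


Word: "sensor", Candidate: "ssorne"
Method: check if candidate is substring of word+word
"sensorsensor" contains "ssorne"? No
Is rotation = No


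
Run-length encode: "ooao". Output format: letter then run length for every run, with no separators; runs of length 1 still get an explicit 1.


String: "ooao"
Scanning for consecutive runs:
  'o' x 2
  'a' x 1
  'o' x 1
RLE = "o2a1o1"


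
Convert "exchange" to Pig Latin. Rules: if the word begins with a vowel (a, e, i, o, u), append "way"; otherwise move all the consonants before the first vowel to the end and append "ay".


Word: "exchange"
Starts with vowel → add 'way'
Pig Latin = "exchangeway"


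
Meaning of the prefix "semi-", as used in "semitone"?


Prefix: semi-
Example: semitone = semi- + tone
Meaning = half


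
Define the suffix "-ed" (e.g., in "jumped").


Suffix: -ed
As in: jumped -> jump + -ed
Meaning = past tense


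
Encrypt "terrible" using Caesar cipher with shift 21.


Word: "terrible"
Shift: 21
Each letter → (letter + shift) mod 26:
  't' (19) + 21 = 14 → 'o'
  'e' (4) + 21 = 25 → 'z'
  'r' (17) + 21 = 12 → 'm'
  'r' (17) + 21 = 12 → 'm'
  'i' (8) + 21 = 3 → 'd'
  'b' (1) + 21 = 22 → 'w'
  'l' (11) + 21 = 6 → 'g'
  'e' (4) + 21 = 25 → 'z'
Result = "ozmmdwgz"


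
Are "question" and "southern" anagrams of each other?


Word 1: "question" → sorted: einoqstu
Word 2: "southern" → sorted: ehnorstu
Same letters? einoqstu != ehnorstu
Anagram = No


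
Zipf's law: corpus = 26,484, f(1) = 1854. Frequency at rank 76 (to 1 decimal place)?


Zipf's law: f(r) = f(1) / r
f(1) = 1854
f(76) = 1854 / 76
= 24.4 occurrences


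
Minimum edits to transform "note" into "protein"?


Word 1: "note" (length 4)
Word 2: "protein" (length 7)
One optimal edit sequence (insert/delete/substitute each cost 1):
  1. insert 'p'  (+1)
  2. substitute 'n' -> 'r'  (+1)
  3. keep 'o'
  4. keep 't'
  5. keep 'e'
  6. insert 'i'  (+1)
  7. insert 'n'  (+1)
Total edit operations: 4
Edit distance = 4


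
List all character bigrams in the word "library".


Word: "library" (length 7)
Number of bigrams = 7 - 2 + 1 = 6
  Position 0: "li"
  Position 1: "ib"
  Position 2: "br"
  Position 3: "ra"
  Position 4: "ar"
  Position 5: "ry"
Bigrams = "li", "ib", "br", "ra", "ar", "ry"


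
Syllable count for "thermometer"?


Word: "thermometer"
Syllable breakdown: ther-mom-e-ter
Counting: 4 parts
= 4 syllables


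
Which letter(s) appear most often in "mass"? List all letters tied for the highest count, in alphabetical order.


Word: "mass"
Letter counts:
  'a': 1
  'm': 1
  's': 2
Maximum count = 2
Most frequent = 's' (2 times each)


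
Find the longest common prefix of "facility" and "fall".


Word 1: "facility"
Word 2: "fall"
Comparing from start:
  Pos 0: 'f' == 'f'
  Pos 1: 'a' == 'a'
  Pos 2: 'c' != 'l' (stop)
LCP = "fa" (length 2)


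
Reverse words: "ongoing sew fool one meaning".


Original: "ongoing sew fool one meaning"
Words (1..n): ongoing | sew | fool | one | meaning
Reversed (n..1): meaning | one | fool | sew | ongoing
Result = "meaning one fool sew ongoing"


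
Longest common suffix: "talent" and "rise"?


Word 1: "talent"
Word 2: "rise"
Comparing from end:
  Pos -1: 't' != 'e' (stop)
LCS = "" (length 0)


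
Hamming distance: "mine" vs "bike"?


Comparing character by character (same length = 4):
  Pos 0: 'm' vs 'b' !=
  Pos 1: 'i' vs 'i' =
  Pos 2: 'n' vs 'k' !=
  Pos 3: 'e' vs 'e' =
Hamming distance = 2


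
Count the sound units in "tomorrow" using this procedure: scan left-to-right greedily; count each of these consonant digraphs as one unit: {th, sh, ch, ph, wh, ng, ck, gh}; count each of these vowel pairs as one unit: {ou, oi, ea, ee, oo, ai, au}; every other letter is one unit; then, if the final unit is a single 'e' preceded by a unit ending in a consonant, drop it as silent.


Word: "tomorrow" (8 letters)
Left-to-right scan:
  (1) 't' (letter)
  (2) 'o' (letter)
  (3) 'm' (letter)
  (4) 'o' (letter)
  (5) 'r' (letter)
  (6) 'r' (letter)
  (7) 'o' (letter)
  (8) 'w' (letter)
Units from scan: 8
Sound units = 8 units


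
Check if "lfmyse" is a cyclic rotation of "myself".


Word: "myself", Candidate: "lfmyse"
Method: check if candidate is substring of word+word
"myselfmyself" contains "lfmyse"? Yes
Is rotation = Yes


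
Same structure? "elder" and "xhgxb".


Pattern of "elder": [0, 1, 2, 0, 3]
Pattern of "xhgxb": [0, 1, 2, 0, 3]
Patterns match
Same pattern = Yes


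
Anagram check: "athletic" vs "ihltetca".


Word 1: "athletic" → sorted: acehiltt
Word 2: "ihltetca" → sorted: acehiltt
Same letters? acehiltt == acehiltt
Anagram = Yes


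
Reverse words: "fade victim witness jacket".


Original: "fade victim witness jacket"
Words (1..n): fade | victim | witness | jacket
Reversed (n..1): jacket | witness | victim | fade
Result = "jacket witness victim fade"


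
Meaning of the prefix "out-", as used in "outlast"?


Prefix: out-
Example: outlast = out- + last
Meaning = surpass


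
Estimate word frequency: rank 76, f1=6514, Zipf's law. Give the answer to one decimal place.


Zipf's law: f(r) = f(1) / r
f(1) = 6514
f(76) = 6514 / 76
= 85.7 occurrences


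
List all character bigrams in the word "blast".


Word: "blast" (length 5)
Number of bigrams = 5 - 2 + 1 = 4
  Position 0: "bl"
  Position 1: "la"
  Position 2: "as"
  Position 3: "st"
Bigrams = "bl", "la", "as", "st"


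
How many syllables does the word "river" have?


Word: "river"
Syllable breakdown: riv / er
Counting: 2 parts
= 2 syllables


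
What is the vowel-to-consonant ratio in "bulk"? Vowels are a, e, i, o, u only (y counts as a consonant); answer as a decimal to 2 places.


Word: "bulk"
Vowels (a,e,i,o,u): 1
Consonants: 3
Ratio = 1/3
= 0.33


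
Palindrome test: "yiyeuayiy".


Word: "yiyeuayiy"
Reversed: "yiyaueyiy"
Forward == Backward? yiyeuayiy != yiyaueyiy
Palindrome = No


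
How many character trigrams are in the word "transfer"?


Word: "transfer" (length 8)
Number of 3-grams = length - 3 + 1 = 8 - 3 + 1
= 6


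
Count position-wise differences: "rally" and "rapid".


Comparing character by character (same length = 5):
  Pos 0: 'r' vs 'r' =
  Pos 1: 'a' vs 'a' =
  Pos 2: 'l' vs 'p' !=
  Pos 3: 'l' vs 'i' !=
  Pos 4: 'y' vs 'd' !=
Hamming distance = 3


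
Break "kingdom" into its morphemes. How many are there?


Word: "kingdom"
Morphemes: king | -dom
Each morpheme carries meaning
= 2 morphemes


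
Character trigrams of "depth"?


Word: "depth" (length 5)
Number of trigrams = 5 - 3 + 1 = 3
  Position 0: "dep"
  Position 1: "ept"
  Position 2: "pth"
Trigrams = "dep", "ept", "pth"


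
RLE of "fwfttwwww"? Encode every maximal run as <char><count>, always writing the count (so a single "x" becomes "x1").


String: "fwfttwwww"
Scanning for consecutive runs:
  'f' x 1
  'w' x 1
  'f' x 1
  't' x 2
  'w' x 4
RLE = "f1w1f1t2w4"


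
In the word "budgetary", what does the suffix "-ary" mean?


Suffix: -ary
Example: budgetary = budget + -ary
Meaning = relating to


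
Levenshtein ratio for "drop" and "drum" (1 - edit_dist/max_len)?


Word 1: "drop" (length 4)
Word 2: "drum" (length 4)
One optimal edit sequence:
  1. keep 'd'
  2. keep 'r'
  3. substitute 'o' -> 'u'  (+1)
  4. substitute 'p' -> 'm'  (+1)
Edit distance = 2
Max length = max(4, 4) = 4
Similarity = 1 - 2/4
= 0.5000


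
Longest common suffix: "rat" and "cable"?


Word 1: "rat"
Word 2: "cable"
Comparing from end:
  Pos -1: 't' != 'e' (stop)
LCS = "" (length 0)


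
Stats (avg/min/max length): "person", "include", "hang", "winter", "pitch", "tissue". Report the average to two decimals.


Lengths: "person"=6, "include"=7, "hang"=4, "winter"=6, "pitch"=5, "tissue"=6
Sum = 34, Count = 6
Average = 34/6 = 5.67
= avg=5.67, min=4, max=7


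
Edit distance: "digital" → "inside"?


Word 1: "digital" (length 7)
Word 2: "inside" (length 6)
One optimal edit sequence (insert/delete/substitute each cost 1):
  1. delete 'd'  (+1)
  2. keep 'i'
  3. substitute 'g' -> 'n'  (+1)
  4. substitute 'i' -> 's'  (+1)
  5. substitute 't' -> 'i'  (+1)
  6. substitute 'a' -> 'd'  (+1)
  7. substitute 'l' -> 'e'  (+1)
Total edit operations: 6
Edit distance = 6


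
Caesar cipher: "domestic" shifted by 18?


Word: "domestic"
Shift: 18
Each letter → (letter + shift) mod 26:
  'd' (3) + 18 = 21 → 'v'
  'o' (14) + 18 = 6 → 'g'
  'm' (12) + 18 = 4 → 'e'
  'e' (4) + 18 = 22 → 'w'
  's' (18) + 18 = 10 → 'k'
  't' (19) + 18 = 11 → 'l'
  'i' (8) + 18 = 0 → 'a'
  'c' (2) + 18 = 20 → 'u'
Result = "vgewklau"


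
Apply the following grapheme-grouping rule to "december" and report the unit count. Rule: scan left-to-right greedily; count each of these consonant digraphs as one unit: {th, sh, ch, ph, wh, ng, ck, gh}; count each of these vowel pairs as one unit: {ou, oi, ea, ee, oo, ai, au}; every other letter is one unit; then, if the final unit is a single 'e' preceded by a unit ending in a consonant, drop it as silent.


Word: "december" (8 letters)
Left-to-right scan:
  (1) 'd' (letter)
  (2) 'e' (letter)
  (3) 'c' (letter)
  (4) 'e' (letter)
  (5) 'm' (letter)
  (6) 'b' (letter)
  (7) 'e' (letter)
  (8) 'r' (letter)
Units from scan: 8
Sound units = 8 units


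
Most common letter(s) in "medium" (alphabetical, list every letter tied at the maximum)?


Word: "medium"
Letter counts:
  'd': 1
  'e': 1
  'i': 1
  'm': 2
  'u': 1
Maximum count = 2
Most frequent = 'm' (2 times each)


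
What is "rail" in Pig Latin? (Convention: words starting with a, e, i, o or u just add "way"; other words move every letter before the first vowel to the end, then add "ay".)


Word: "rail"
Starts with consonant(s) → move to end, add 'ay'
Consonant cluster: "r"
Pig Latin = "ailray"


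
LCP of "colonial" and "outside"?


Word 1: "colonial"
Word 2: "outside"
Comparing from start:
  Pos 0: 'c' != 'o' (stop)
LCP = "" (length 0)


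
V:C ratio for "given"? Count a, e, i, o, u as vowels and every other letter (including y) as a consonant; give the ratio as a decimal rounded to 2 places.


Word: "given"
Vowels (a,e,i,o,u): 2
Consonants: 3
Ratio = 2/3
= 0.67


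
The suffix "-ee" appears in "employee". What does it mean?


Suffix: -ee
Example: employee (employ + -ee)
Meaning = one who receives


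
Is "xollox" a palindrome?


Word: "xollox"
Reversed: "xollox"
Forward == Backward? xollox == xollox
Palindrome = Yes


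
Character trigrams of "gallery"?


Word: "gallery" (length 7)
Number of trigrams = 7 - 3 + 1 = 5
  Position 0: "gal"
  Position 1: "all"
  Position 2: "lle"
  Position 3: "ler"
  Position 4: "ery"
Trigrams = "gal", "all", "lle", "ler", "ery"


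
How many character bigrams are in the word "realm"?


Word: "realm" (length 5)
Number of 2-grams = length - 2 + 1 = 5 - 2 + 1
= 4


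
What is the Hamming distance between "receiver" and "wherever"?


Comparing character by character (same length = 8):
  Pos 0: 'r' vs 'w' !=
  Pos 1: 'e' vs 'h' !=
  Pos 2: 'c' vs 'e' !=
  Pos 3: 'e' vs 'r' !=
  Pos 4: 'i' vs 'e' !=
  Pos 5: 'v' vs 'v' =
  Pos 6: 'e' vs 'e' =
  Pos 7: 'r' vs 'r' =
Hamming distance = 5


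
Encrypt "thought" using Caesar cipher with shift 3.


Word: "thought"
Shift: 3
Each letter → (letter + shift) mod 26:
  't' (19) + 3 = 22 → 'w'
  'h' (7) + 3 = 10 → 'k'
  'o' (14) + 3 = 17 → 'r'
  'u' (20) + 3 = 23 → 'x'
  'g' (6) + 3 = 9 → 'j'
  'h' (7) + 3 = 10 → 'k'
  't' (19) + 3 = 22 → 'w'
Result = "wkrxjkw"


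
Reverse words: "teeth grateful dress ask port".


Original: "teeth grateful dress ask port"
Words (1..n): teeth | grateful | dress | ask | port
Reversed (n..1): port | ask | dress | grateful | teeth
Result = "port ask dress grateful teeth"


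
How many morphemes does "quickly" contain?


Word: "quickly"
Morphemes: quick / -ly
Each morpheme carries meaning
= 2 morphemes


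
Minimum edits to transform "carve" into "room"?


Word 1: "carve" (length 5)
Word 2: "room" (length 4)
One optimal edit sequence (insert/delete/substitute each cost 1):
  1. delete 'c'  (+1)
  2. substitute 'a' -> 'r'  (+1)
  3. substitute 'r' -> 'o'  (+1)
  4. substitute 'v' -> 'o'  (+1)
  5. substitute 'e' -> 'm'  (+1)
Total edit operations: 5
Edit distance = 5


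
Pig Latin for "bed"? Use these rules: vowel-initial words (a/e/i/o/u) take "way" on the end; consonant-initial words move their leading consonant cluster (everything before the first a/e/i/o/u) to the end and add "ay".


Word: "bed"
Starts with consonant(s) → move to end, add 'ay'
Consonant cluster: "b"
Pig Latin = "edbay"


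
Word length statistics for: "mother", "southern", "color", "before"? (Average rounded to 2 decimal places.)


Lengths: "mother"=6, "southern"=8, "color"=5, "before"=6
Sum = 25, Count = 4
Average = 25/4 = 6.25
= avg=6.25, min=5, max=8


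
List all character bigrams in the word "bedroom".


Word: "bedroom" (length 7)
Number of bigrams = 7 - 2 + 1 = 6
  Position 0: "be"
  Position 1: "ed"
  Position 2: "dr"
  Position 3: "ro"
  Position 4: "oo"
  Position 5: "om"
Bigrams = "be", "ed", "dr", "ro", "oo", "om"


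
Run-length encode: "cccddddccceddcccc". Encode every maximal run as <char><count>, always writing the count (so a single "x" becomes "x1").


String: "cccddddccceddcccc"
Scanning for consecutive runs:
  'c' x 3
  'd' x 4
  'c' x 3
  'e' x 1
  'd' x 2
  'c' x 4
RLE = "c3d4c3e1d2c4"


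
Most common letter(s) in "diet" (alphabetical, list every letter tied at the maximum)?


Word: "diet"
Letter counts:
  'd': 1
  'e': 1
  'i': 1
  't': 1
Maximum count = 1
Most frequent = 'd', 'e', 'i', 't' (1 time each)


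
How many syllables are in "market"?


Word: "market"
Syllable breakdown: mar / ket
Counting: 2 parts
= 2 syllables


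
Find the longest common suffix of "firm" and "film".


Word 1: "firm"
Word 2: "film"
Comparing from end:
  Pos -1: 'm' == 'm'
  Pos -2: 'r' != 'l' (stop)
LCS = "m" (length 1)


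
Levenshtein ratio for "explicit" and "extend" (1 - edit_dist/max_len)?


Word 1: "explicit" (length 8)
Word 2: "extend" (length 6)
One optimal edit sequence:
  1. keep 'e'
  2. keep 'x'
  3. delete 'p'  (+1)
  4. delete 'l'  (+1)
  5. substitute 'i' -> 't'  (+1)
  6. substitute 'c' -> 'e'  (+1)
  7. substitute 'i' -> 'n'  (+1)
  8. substitute 't' -> 'd'  (+1)
Edit distance = 6
Max length = max(8, 6) = 8
Similarity = 1 - 6/8
= 0.2500


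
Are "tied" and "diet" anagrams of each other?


Word 1: "tied" → sorted: deit
Word 2: "diet" → sorted: deit
Same letters? deit == deit
Anagram = Yes


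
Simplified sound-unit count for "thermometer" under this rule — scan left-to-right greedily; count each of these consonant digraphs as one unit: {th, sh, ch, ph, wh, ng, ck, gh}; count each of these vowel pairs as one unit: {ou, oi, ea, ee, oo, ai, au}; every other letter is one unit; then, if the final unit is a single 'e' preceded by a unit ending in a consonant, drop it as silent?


Word: "thermometer" (11 letters)
Left-to-right scan:
  (1) 'th' (digraph)
  (2) 'e' (letter)
  (3) 'r' (letter)
  (4) 'm' (letter)
  (5) 'o' (letter)
  (6) 'm' (letter)
  (7) 'e' (letter)
  (8) 't' (letter)
  (9) 'e' (letter)
  (10) 'r' (letter)
Units from scan: 10
Sound units = 10 units


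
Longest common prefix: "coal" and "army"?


Word 1: "coal"
Word 2: "army"
Comparing from start:
  Pos 0: 'c' != 'a' (stop)
LCP = "" (length 0)


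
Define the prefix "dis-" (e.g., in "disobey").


Prefix: dis-
Example: disobey = dis- + obey
Meaning = not / opposite


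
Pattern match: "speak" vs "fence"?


Pattern of "speak": [0, 1, 2, 3, 4]
Pattern of "fence": [0, 1, 2, 3, 1]
Patterns do not match
Same pattern = No


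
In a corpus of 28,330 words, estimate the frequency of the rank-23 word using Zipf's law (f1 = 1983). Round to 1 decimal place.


Zipf's law: f(r) = f(1) / r
f(1) = 1983
f(23) = 1983 / 23
= 86.2 occurrences


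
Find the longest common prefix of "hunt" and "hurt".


Word 1: "hunt"
Word 2: "hurt"
Comparing from start:
  Pos 0: 'h' == 'h'
  Pos 1: 'u' == 'u'
  Pos 2: 'n' != 'r' (stop)
LCP = "hu" (length 2)


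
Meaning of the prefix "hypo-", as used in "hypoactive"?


Prefix: hypo-
Example: hypoactive (hypo- + active)
Meaning = under / below normal


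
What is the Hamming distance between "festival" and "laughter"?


Comparing character by character (same length = 8):
  Pos 0: 'f' vs 'l' !=
  Pos 1: 'e' vs 'a' !=
  Pos 2: 's' vs 'u' !=
  Pos 3: 't' vs 'g' !=
  Pos 4: 'i' vs 'h' !=
  Pos 5: 'v' vs 't' !=
  Pos 6: 'a' vs 'e' !=
  Pos 7: 'l' vs 'r' !=
Hamming distance = 8


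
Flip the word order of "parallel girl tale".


Original: "parallel girl tale"
Words (1..n): parallel | girl | tale
Reversed (n..1): tale | girl | parallel
Result = "tale girl parallel"


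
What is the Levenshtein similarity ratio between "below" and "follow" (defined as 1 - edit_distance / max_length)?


Word 1: "below" (length 5)
Word 2: "follow" (length 6)
One optimal edit sequence:
  1. insert 'f'  (+1)
  2. substitute 'b' -> 'o'  (+1)
  3. substitute 'e' -> 'l'  (+1)
  4. keep 'l'
  5. keep 'o'
  6. keep 'w'
Edit distance = 3
Max length = max(5, 6) = 6
Similarity = 1 - 3/6
= 0.5000


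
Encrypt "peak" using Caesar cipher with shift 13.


Word: "peak"
Shift: 13
Each letter → (letter + shift) mod 26:
  'p' (15) + 13 = 2 → 'c'
  'e' (4) + 13 = 17 → 'r'
  'a' (0) + 13 = 13 → 'n'
  'k' (10) + 13 = 23 → 'x'
Result = "crnx"


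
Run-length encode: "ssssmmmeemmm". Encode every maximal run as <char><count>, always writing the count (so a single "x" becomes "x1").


String: "ssssmmmeemmm"
Scanning for consecutive runs:
  's' x 4
  'm' x 3
  'e' x 2
  'm' x 3
RLE = "s4m3e2m3"


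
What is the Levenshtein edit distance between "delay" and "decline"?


Word 1: "delay" (length 5)
Word 2: "decline" (length 7)
One optimal edit sequence (insert/delete/substitute each cost 1):
  1. keep 'd'
  2. keep 'e'
  3. insert 'c'  (+1)
  4. keep 'l'
  5. insert 'i'  (+1)
  6. substitute 'a' -> 'n'  (+1)
  7. substitute 'y' -> 'e'  (+1)
Total edit operations: 4
Edit distance = 4


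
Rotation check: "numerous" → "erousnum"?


Word: "numerous", Candidate: "erousnum"
Method: check if candidate is substring of word+word
"numerousnumerous" contains "erousnum"? Yes
Is rotation = Yes


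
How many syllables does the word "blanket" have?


Word: "blanket"
Syllable breakdown: blan · ket
Counting: 2 parts
= 2 syllables


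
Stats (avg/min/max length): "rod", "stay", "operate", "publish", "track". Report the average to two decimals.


Lengths: "rod"=3, "stay"=4, "operate"=7, "publish"=7, "track"=5
Sum = 26, Count = 5
Average = 26/5 = 5.20
= avg=5.20, min=3, max=7


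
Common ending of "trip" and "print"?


Word 1: "trip"
Word 2: "print"
Comparing from end:
  Pos -1: 'p' != 't' (stop)
LCS = "" (length 0)


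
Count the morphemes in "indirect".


Word: "indirect"
Morphemes: in- | direct
Each morpheme carries meaning
= 2 morphemes


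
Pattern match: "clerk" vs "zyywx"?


Pattern of "clerk": [0, 1, 2, 3, 4]
Pattern of "zyywx": [0, 1, 1, 2, 3]
Patterns do not match
Same pattern = No


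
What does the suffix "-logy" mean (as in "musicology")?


Suffix: -logy
Example: musicology = music + -logy, with a spelling change
Meaning = study of


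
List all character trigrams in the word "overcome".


Word: "overcome" (length 8)
Number of trigrams = 8 - 3 + 1 = 6
  Position 0: "ove"
  Position 1: "ver"
  Position 2: "erc"
  Position 3: "rco"
  Position 4: "com"
  Position 5: "ome"
Trigrams = "ove", "ver", "erc", "rco", "com", "ome"


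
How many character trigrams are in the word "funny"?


Word: "funny" (length 5)
Number of 3-grams = length - 3 + 1 = 5 - 3 + 1
= 3


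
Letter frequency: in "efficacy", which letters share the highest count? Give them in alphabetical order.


Word: "efficacy"
Letter counts:
  'a': 1
  'c': 2
  'e': 1
  'f': 2
  'i': 1
  'y': 1
Maximum count = 2
Most frequent = 'c', 'f' (2 times each)


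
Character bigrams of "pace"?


Word: "pace" (length 4)
Number of bigrams = 4 - 2 + 1 = 3
  Position 0: "pa"
  Position 1: "ac"
  Position 2: "ce"
Bigrams = "pa", "ac", "ce"


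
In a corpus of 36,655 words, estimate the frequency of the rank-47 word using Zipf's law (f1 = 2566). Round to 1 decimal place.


Zipf's law: f(r) = f(1) / r
f(1) = 2566
f(47) = 2566 / 47
= 54.6 occurrences


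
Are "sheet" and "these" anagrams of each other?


Word 1: "sheet" → sorted: eehst
Word 2: "these" → sorted: eehst
Same letters? eehst == eehst
Anagram = Yes


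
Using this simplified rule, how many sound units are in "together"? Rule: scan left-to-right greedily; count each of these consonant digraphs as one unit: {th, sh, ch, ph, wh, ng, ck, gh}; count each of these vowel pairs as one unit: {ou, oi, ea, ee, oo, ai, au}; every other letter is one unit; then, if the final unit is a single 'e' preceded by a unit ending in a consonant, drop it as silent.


Word: "together" (8 letters)
Left-to-right scan:
  [1] 't' (letter)
  [2] 'o' (letter)
  [3] 'g' (letter)
  [4] 'e' (letter)
  [5] 'th' (digraph)
  [6] 'e' (letter)
  [7] 'r' (letter)
Units from scan: 7
Sound units = 7 units
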